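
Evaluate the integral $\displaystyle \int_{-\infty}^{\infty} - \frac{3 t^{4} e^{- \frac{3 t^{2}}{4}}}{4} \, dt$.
$- \frac{2 \sqrt{3} \sqrt{\pi}}{3}$

Consider the simpler parametrised integral
$$J(a) = \int_{-\infty}^{\infty} - \frac{3 e^{- a t^{2}}}{4} \, dt = - \frac{3 \sqrt{\pi}}{4 \sqrt{a}}.$$

Differentiating under the integral sign brings down a factor of $(-t^2)$:
$$\frac{dJ}{da} = \int_{-\infty}^{\infty} \frac{3 t^{2} e^{- a t^{2}}}{4} \, dt = \frac{3 \sqrt{\pi}}{8 a^{\frac{3}{2}}}.$$

Repeating twice in total — each differentiation brings down another $(-t^2)$ — gives
$$\frac{d^{2}J}{da^{2}} = \int_{-\infty}^{\infty} - \frac{3 t^{4} e^{- a t^{2}}}{4} \, dt = - \frac{9 \sqrt{\pi}}{16 a^{\frac{5}{2}}},$$
and the integrand here is exactly the target integrand, so $I = - \frac{9 \sqrt{\pi}}{16 a^{\frac{5}{2}}}$.

Setting $a = \frac{3}{4}$:
$$I = - \frac{2 \sqrt{3} \sqrt{\pi}}{3}.$$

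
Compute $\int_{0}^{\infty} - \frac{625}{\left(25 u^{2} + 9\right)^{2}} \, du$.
$- \frac{125 \pi}{108}$

Start from the standard arctangent integral
$$J(a) = \int_{0}^{\infty} - \frac{1}{a^{2} + u^{2}} \, du = - \frac{\pi}{2 a}.$$

Differentiating under the integral sign with respect to $a$,
$$\frac{dJ}{da} = \int_{0}^{\infty} \frac{2 a}{\left(a^{2} + u^{2}\right)^{2}} \, du = \frac{\pi}{2 a^{2}},$$
so $\int_{0}^{\infty} - \frac{1}{\left(a^{2} + u^{2}\right)^{2}} \, du = - \frac{\pi}{4 a^{3}}$.

Setting $a = \frac{3}{5}$:
$$I = - \frac{125 \pi}{108}.$$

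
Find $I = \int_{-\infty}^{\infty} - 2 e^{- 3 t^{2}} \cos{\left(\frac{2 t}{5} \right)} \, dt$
$- \frac{2 \sqrt{3} \sqrt{\pi}}{3 e^{\frac{1}{75}}}$

Let $b$ denote the cosine frequency and define $I(b) = \int_{-\infty}^{\infty} - 2 e^{- 3 t^{2}} \cos{\left(b t \right)} \, dt$.

Differentiating under the integral sign,
$$I'(b) = \int_{-\infty}^{\infty} 2 t e^{- 3 t^{2}} \sin{\left(b t \right)} \, dt.$$

Integrate $\int_{-\infty}^{\infty} t \sin(b t)\, e^{- 3 t^{2}}\, dt$ by parts with $u = \sin(b t)$ and $dv = t\, e^{- 3 t^{2}}\, dt$, giving $v = - \frac{e^{- 3 t^{2}}}{6}$. The boundary term vanishes and
$$\int_{-\infty}^{\infty} t \sin(b t)\, e^{- 3 t^{2}}\, dt = \frac{b}{6} \int_{-\infty}^{\infty} \cos(b t)\, e^{- 3 t^{2}}\, dt,$$
so $I'(b) = - \frac{b}{6}\, I(b)$.

This is a separable first-order ODE; solving with the initial condition $I(0) = \int_{-\infty}^{\infty} - 2 e^{- 3 t^{2}}\,dt = - \frac{2 \sqrt{3} \sqrt{\pi}}{3}$ gives
$$I(b) = - \frac{2 \sqrt{3} \sqrt{\pi} e^{- \frac{b^{2}}{12}}}{3}.$$

Setting $b = \frac{2}{5}$:
$$I = - \frac{2 \sqrt{3} \sqrt{\pi}}{3 e^{\frac{1}{75}}}.$$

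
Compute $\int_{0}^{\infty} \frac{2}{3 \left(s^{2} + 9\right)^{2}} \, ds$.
$\frac{\pi}{162}$

Recall the elementary integral
$$J(a) = \int_{0}^{\infty} \frac{2}{3 \left(a^{2} + s^{2}\right)} \, ds = \frac{\pi}{3 a}.$$

Differentiating under the integral sign with respect to $a$,
$$\frac{dJ}{da} = \int_{0}^{\infty} - \frac{4 a}{3 \left(a^{2} + s^{2}\right)^{2}} \, ds = - \frac{\pi}{3 a^{2}},$$
so $\int_{0}^{\infty} \frac{2}{3 \left(a^{2} + s^{2}\right)^{2}} \, ds = \frac{\pi}{6 a^{3}}$.

Setting $a = 3$:
$$I = \frac{\pi}{162}.$$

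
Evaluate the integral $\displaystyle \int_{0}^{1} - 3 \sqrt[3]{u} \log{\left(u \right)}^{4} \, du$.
$- \frac{2187}{128}$

Begin with the known integral
$$J(a) = \int_{0}^{1} - 3 u^{a} \, du = - \frac{3}{a + 1}.$$

Differentiating under the integral sign brings down a factor of $\ln u$:
$$\frac{dJ}{da} = \int_{0}^{1} - 3 u^{a} \log{\left(u \right)} \, du = \frac{3}{\left(a + 1\right)^{2}}.$$

Repeating $4$ times in total — each differentiation brings down another $\ln u$ — gives
$$\frac{d^{4}J}{da^{4}} = \int_{0}^{1} - 3 u^{a} \log{\left(u \right)}^{4} \, du = - \frac{72}{\left(a + 1\right)^{5}},$$
and the integrand here is exactly the target integrand, so $I = - \frac{72}{\left(a + 1\right)^{5}}$.

Setting $a = \frac{1}{3}$:
$$I = - \frac{2187}{128}.$$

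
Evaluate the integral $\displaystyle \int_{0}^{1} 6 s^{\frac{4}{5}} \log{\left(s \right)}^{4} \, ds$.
$\frac{50000}{6561}$

Consider the simpler parametrised integral
$$J(a) = \int_{0}^{1} 6 s^{a} \, ds = \frac{6}{a + 1}.$$

Differentiating under the integral sign brings down a factor of $\ln s$:
$$\frac{dJ}{da} = \int_{0}^{1} 6 s^{a} \log{\left(s \right)} \, ds = - \frac{6}{\left(a + 1\right)^{2}}.$$

Repeating $4$ times in total — each differentiation brings down another $\ln s$ — gives
$$\frac{d^{4}J}{da^{4}} = \int_{0}^{1} 6 s^{a} \log{\left(s \right)}^{4} \, ds = \frac{144}{\left(a + 1\right)^{5}},$$
and the integrand here is exactly the target integrand, so $I = \frac{144}{\left(a + 1\right)^{5}}$.

Setting $a = \frac{4}{5}$:
$$I = \frac{50000}{6561}.$$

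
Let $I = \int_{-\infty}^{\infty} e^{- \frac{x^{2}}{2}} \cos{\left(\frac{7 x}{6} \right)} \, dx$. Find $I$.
$\frac{\sqrt{2} \sqrt{\pi}}{e^{\frac{49}{72}}}$

Let $b$ denote the cosine frequency and define $I(b) = \int_{-\infty}^{\infty} e^{- \frac{x^{2}}{2}} \cos{\left(b x \right)} \, dx$.

Differentiating under the integral sign,
$$I'(b) = \int_{-\infty}^{\infty} - x e^{- \frac{x^{2}}{2}} \sin{\left(b x \right)} \, dx.$$

Integrate $\int_{-\infty}^{\infty} x \sin(b x)\, e^{- \frac{x^{2}}{2}}\, dx$ by parts with $u = \sin(b x)$ and $dv = x\, e^{- \frac{x^{2}}{2}}\, dx$, giving $v = - e^{- \frac{x^{2}}{2}}$. The boundary term vanishes and
$$\int_{-\infty}^{\infty} x \sin(b x)\, e^{- \frac{x^{2}}{2}}\, dx = b \int_{-\infty}^{\infty} \cos(b x)\, e^{- \frac{x^{2}}{2}}\, dx,$$
so $I'(b) = - b\, I(b)$.

This is a separable first-order ODE; solving with the initial condition $I(0) = \int_{-\infty}^{\infty} e^{- \frac{x^{2}}{2}}\,dx = \sqrt{2} \sqrt{\pi}$ gives
$$I(b) = \sqrt{2} \sqrt{\pi} e^{- \frac{b^{2}}{2}}.$$

Setting $b = \frac{7}{6}$:
$$I = \frac{\sqrt{2} \sqrt{\pi}}{e^{\frac{49}{72}}}.$$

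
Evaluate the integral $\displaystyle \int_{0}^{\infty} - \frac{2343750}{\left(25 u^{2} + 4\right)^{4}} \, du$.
$- \frac{1171875 \pi}{2048}$

Start from the standard arctangent integral
$$J(a) = \int_{0}^{\infty} - \frac{6}{a^{2} + u^{2}} \, du = - \frac{3 \pi}{a}.$$

Differentiating under the integral sign with respect to $a$,
$$\frac{dJ}{da} = \int_{0}^{\infty} \frac{12 a}{\left(a^{2} + u^{2}\right)^{2}} \, du = \frac{3 \pi}{a^{2}},$$
so $\int_{0}^{\infty} - \frac{6}{\left(a^{2} + u^{2}\right)^{2}} \, du = - \frac{3 \pi}{2 a^{3}}$.

Repeating — each differentiation of $1/(u^2+a^2)^j$ produces $-2ja/(u^2+a^2)^{j+1}$ — and dividing through by $-2ja$ at each step yields, after $3$ differentiations in total,
$$\int_{0}^{\infty} - \frac{6}{\left(a^{2} + u^{2}\right)^{4}} \, du = - \frac{15 \pi}{16 a^{7}}.$$

Setting $a = \frac{2}{5}$:
$$I = - \frac{1171875 \pi}{2048}.$$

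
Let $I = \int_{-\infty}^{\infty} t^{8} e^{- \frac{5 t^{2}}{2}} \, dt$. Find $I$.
$\frac{21 \sqrt{10} \sqrt{\pi}}{625}$

Begin with the known integral
$$J(a) = \int_{-\infty}^{\infty} e^{- a t^{2}} \, dt = \frac{\sqrt{\pi}}{\sqrt{a}}.$$

Differentiating under the integral sign brings down a factor of $(-t^2)$:
$$\frac{dJ}{da} = \int_{-\infty}^{\infty} - t^{2} e^{- a t^{2}} \, dt = - \frac{\sqrt{\pi}}{2 a^{\frac{3}{2}}}.$$

Repeating $4$ times in total — each differentiation brings down another $(-t^2)$ — gives
$$\frac{d^{4}J}{da^{4}} = \int_{-\infty}^{\infty} t^{8} e^{- a t^{2}} \, dt = \frac{105 \sqrt{\pi}}{16 a^{\frac{9}{2}}},$$
and the integrand here is exactly the target integrand, so $I = \frac{105 \sqrt{\pi}}{16 a^{\frac{9}{2}}}$.

Setting $a = \frac{5}{2}$:
$$I = \frac{21 \sqrt{10} \sqrt{\pi}}{625}.$$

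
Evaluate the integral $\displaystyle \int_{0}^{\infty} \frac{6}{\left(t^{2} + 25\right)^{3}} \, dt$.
$\frac{9 \pi}{25000}$

Begin with the known result
$$J(a) = \int_{0}^{\infty} \frac{6}{a^{2} + t^{2}} \, dt = \frac{3 \pi}{a}.$$

Differentiating under the integral sign with respect to $a$,
$$\frac{dJ}{da} = \int_{0}^{\infty} - \frac{12 a}{\left(a^{2} + t^{2}\right)^{2}} \, dt = - \frac{3 \pi}{a^{2}},$$
so $\int_{0}^{\infty} \frac{6}{\left(a^{2} + t^{2}\right)^{2}} \, dt = \frac{3 \pi}{2 a^{3}}$.

Repeating — each differentiation of $1/(t^2+a^2)^j$ produces $-2ja/(t^2+a^2)^{j+1}$ — and dividing through by $-2ja$ at each step yields, after $2$ differentiations in total,
$$\int_{0}^{\infty} \frac{6}{\left(a^{2} + t^{2}\right)^{3}} \, dt = \frac{9 \pi}{8 a^{5}}.$$

Setting $a = 5$:
$$I = \frac{9 \pi}{25000}.$$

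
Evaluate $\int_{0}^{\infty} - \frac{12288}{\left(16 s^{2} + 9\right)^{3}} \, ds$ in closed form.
$- \frac{64 \pi}{27}$

Begin with the known result
$$J(a) = \int_{0}^{\infty} - \frac{3}{a^{2} + s^{2}} \, ds = - \frac{3 \pi}{2 a}.$$

Differentiating under the integral sign with respect to $a$,
$$\frac{dJ}{da} = \int_{0}^{\infty} \frac{6 a}{\left(a^{2} + s^{2}\right)^{2}} \, ds = \frac{3 \pi}{2 a^{2}},$$
so $\int_{0}^{\infty} - \frac{3}{\left(a^{2} + s^{2}\right)^{2}} \, ds = - \frac{3 \pi}{4 a^{3}}$.

Repeating — each differentiation of $1/(s^2+a^2)^j$ produces $-2ja/(s^2+a^2)^{j+1}$ — and dividing through by $-2ja$ at each step yields, after $2$ differentiations in total,
$$\int_{0}^{\infty} - \frac{3}{\left(a^{2} + s^{2}\right)^{3}} \, ds = - \frac{9 \pi}{16 a^{5}}.$$

Setting $a = \frac{3}{4}$:
$$I = - \frac{64 \pi}{27}.$$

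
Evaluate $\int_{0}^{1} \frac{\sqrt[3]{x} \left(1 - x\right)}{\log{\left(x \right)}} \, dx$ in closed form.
$\log{\left(\frac{4}{7} \right)}$

Consider the one-parameter family: let $I(a) = \int_{0}^{1} \frac{- x^{\frac{4}{3}} + x^{a}}{\log{\left(x \right)}} \, dx$.

Since $\dfrac{\partial}{\partial a}\,x^{a} = x^{a} \ln x$, the $\ln x$ in the denominator cancels and
$$\frac{dI}{da} = \int_{0}^{1} x^{a} \, dx = \left[\frac{x^{a+1}}{a+1}\right]_0^1 = \frac{1}{a + 1}.$$

Integrating with respect to $a$ gives $I(a) = \log{\left(\frac{3 a}{7} + \frac{3}{7} \right)} + C$.

At $a = \frac{4}{3}$ the integrand is identically $0$, so $I(\frac{4}{3}) = 0$. The closed form gives $0$, hence $C = 0$.

Setting $a = \frac{1}{3}$:
$$I = \log{\left(\frac{4}{7} \right)}.$$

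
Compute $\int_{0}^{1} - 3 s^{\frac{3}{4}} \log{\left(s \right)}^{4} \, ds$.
$- \frac{73728}{16807}$

Consider the simpler parametrised integral
$$J(a) = \int_{0}^{1} - 3 s^{a} \, ds = - \frac{3}{a + 1}.$$

Differentiating under the integral sign brings down a factor of $\ln s$:
$$\frac{dJ}{da} = \int_{0}^{1} - 3 s^{a} \log{\left(s \right)} \, ds = \frac{3}{\left(a + 1\right)^{2}}.$$

Repeating $4$ times in total — each differentiation brings down another $\ln s$ — gives
$$\frac{d^{4}J}{da^{4}} = \int_{0}^{1} - 3 s^{a} \log{\left(s \right)}^{4} \, ds = - \frac{72}{\left(a + 1\right)^{5}},$$
and the integrand here is exactly the target integrand, so $I = - \frac{72}{\left(a + 1\right)^{5}}$.

Setting $a = \frac{3}{4}$:
$$I = - \frac{73728}{16807}.$$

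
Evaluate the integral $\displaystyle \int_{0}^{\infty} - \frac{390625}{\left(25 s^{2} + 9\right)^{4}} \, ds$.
$- \frac{390625 \pi}{69984}$

Begin with the known result
$$J(a) = \int_{0}^{\infty} - \frac{1}{a^{2} + s^{2}} \, ds = - \frac{\pi}{2 a}.$$

Differentiating under the integral sign with respect to $a$,
$$\frac{dJ}{da} = \int_{0}^{\infty} \frac{2 a}{\left(a^{2} + s^{2}\right)^{2}} \, ds = \frac{\pi}{2 a^{2}},$$
so $\int_{0}^{\infty} - \frac{1}{\left(a^{2} + s^{2}\right)^{2}} \, ds = - \frac{\pi}{4 a^{3}}$.

Repeating — each differentiation of $1/(s^2+a^2)^j$ produces $-2ja/(s^2+a^2)^{j+1}$ — and dividing through by $-2ja$ at each step yields, after $3$ differentiations in total,
$$\int_{0}^{\infty} - \frac{1}{\left(a^{2} + s^{2}\right)^{4}} \, ds = - \frac{5 \pi}{32 a^{7}}.$$

Setting $a = \frac{3}{5}$:
$$I = - \frac{390625 \pi}{69984}.$$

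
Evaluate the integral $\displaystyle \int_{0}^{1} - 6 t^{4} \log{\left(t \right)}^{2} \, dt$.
$- \frac{12}{125}$

Start from the elementary integral
$$J(a) = \int_{0}^{1} - 6 t^{a} \, dt = - \frac{6}{a + 1}.$$

Differentiating under the integral sign brings down a factor of $\ln t$:
$$\frac{dJ}{da} = \int_{0}^{1} - 6 t^{a} \log{\left(t \right)} \, dt = \frac{6}{\left(a + 1\right)^{2}}.$$

Repeating twice in total — each differentiation brings down another $\ln t$ — gives
$$\frac{d^{2}J}{da^{2}} = \int_{0}^{1} - 6 t^{a} \log{\left(t \right)}^{2} \, dt = - \frac{12}{\left(a + 1\right)^{3}},$$
and the integrand here is exactly the target integrand, so $I = - \frac{12}{\left(a + 1\right)^{3}}$.

Setting $a = 4$:
$$I = - \frac{12}{125}.$$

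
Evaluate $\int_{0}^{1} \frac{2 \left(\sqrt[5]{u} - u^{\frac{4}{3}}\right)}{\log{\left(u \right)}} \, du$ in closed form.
$- \log{\left(\frac{1225}{324} \right)}$

Consider the one-parameter family: let $I(a) = \int_{0}^{1} \frac{2 \left(\sqrt[5]{u} - u^{a}\right)}{\log{\left(u \right)}} \, du$.

Since $\dfrac{\partial}{\partial a}\,u^{a} = u^{a} \ln u$, the $\ln u$ in the denominator cancels and
$$\frac{dI}{da} = \int_{0}^{1} -2 u^{a} \, du = -2 \left[\frac{u^{a+1}}{a+1}\right]_0^1 = - \frac{2}{a + 1}.$$

Integrating with respect to $a$ gives $I(a) = - \log{\left(\frac{25 \left(a + 1\right)^{2}}{36} \right)} + C$.

At $a = \frac{1}{5}$ the integrand is identically $0$, so $I(\frac{1}{5}) = 0$. The closed form gives $0$, hence $C = 0$.

Setting $a = \frac{4}{3}$:
$$I = - \log{\left(\frac{1225}{324} \right)}.$$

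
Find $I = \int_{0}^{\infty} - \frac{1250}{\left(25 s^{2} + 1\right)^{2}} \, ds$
$- \frac{125 \pi}{2}$

Recall the elementary integral
$$J(a) = \int_{0}^{\infty} - \frac{2}{a^{2} + s^{2}} \, ds = - \frac{\pi}{a}.$$

Differentiating under the integral sign with respect to $a$,
$$\frac{dJ}{da} = \int_{0}^{\infty} \frac{4 a}{\left(a^{2} + s^{2}\right)^{2}} \, ds = \frac{\pi}{a^{2}},$$
so $\int_{0}^{\infty} - \frac{2}{\left(a^{2} + s^{2}\right)^{2}} \, ds = - \frac{\pi}{2 a^{3}}$.

Setting $a = \frac{1}{5}$:
$$I = - \frac{125 \pi}{2}.$$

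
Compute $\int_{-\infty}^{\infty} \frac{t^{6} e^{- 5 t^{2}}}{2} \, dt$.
$\frac{3 \sqrt{5} \sqrt{\pi}}{2000}$

Start from the elementary integral
$$J(a) = \int_{-\infty}^{\infty} \frac{e^{- a t^{2}}}{2} \, dt = \frac{\sqrt{\pi}}{2 \sqrt{a}}.$$

Differentiating under the integral sign brings down a factor of $(-t^2)$:
$$\frac{dJ}{da} = \int_{-\infty}^{\infty} - \frac{t^{2} e^{- a t^{2}}}{2} \, dt = - \frac{\sqrt{\pi}}{4 a^{\frac{3}{2}}}.$$

Repeating $3$ times in total — each differentiation brings down another $(-t^2)$ — gives
$$\frac{d^{3}J}{da^{3}} = \int_{-\infty}^{\infty} - \frac{t^{6} e^{- a t^{2}}}{2} \, dt = - \frac{15 \sqrt{\pi}}{16 a^{\frac{7}{2}}},$$
and the integrand here is $(-1)^{3}$ times the target integrand, so $I = (-1)^{3}\,\frac{d^{3}J}{da^{3}} = \frac{15 \sqrt{\pi}}{16 a^{\frac{7}{2}}}$.

Setting $a = 5$:
$$I = \frac{3 \sqrt{5} \sqrt{\pi}}{2000}.$$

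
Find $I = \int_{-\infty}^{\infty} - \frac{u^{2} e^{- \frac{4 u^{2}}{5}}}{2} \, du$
$- \frac{5 \sqrt{5} \sqrt{\pi}}{32}$

Begin with the known integral
$$J(a) = \int_{-\infty}^{\infty} - \frac{e^{- a u^{2}}}{2} \, du = - \frac{\sqrt{\pi}}{2 \sqrt{a}}.$$

Differentiating under the integral sign brings down a factor of $(-u^2)$:
$$\frac{dJ}{da} = \int_{-\infty}^{\infty} \frac{u^{2} e^{- a u^{2}}}{2} \, du = \frac{\sqrt{\pi}}{4 a^{\frac{3}{2}}}.$$

The integral on the left is $-I$, so $I = - \frac{\sqrt{\pi}}{4 a^{\frac{3}{2}}}$.

Setting $a = \frac{4}{5}$:
$$I = - \frac{5 \sqrt{5} \sqrt{\pi}}{32}.$$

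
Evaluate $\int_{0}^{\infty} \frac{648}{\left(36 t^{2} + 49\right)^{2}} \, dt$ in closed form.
$\frac{27 \pi}{343}$

Recall the elementary integral
$$J(a) = \int_{0}^{\infty} \frac{1}{2 \left(a^{2} + t^{2}\right)} \, dt = \frac{\pi}{4 a}.$$

Differentiating under the integral sign with respect to $a$,
$$\frac{dJ}{da} = \int_{0}^{\infty} - \frac{a}{\left(a^{2} + t^{2}\right)^{2}} \, dt = - \frac{\pi}{4 a^{2}},$$
so $\int_{0}^{\infty} \frac{1}{2 \left(a^{2} + t^{2}\right)^{2}} \, dt = \frac{\pi}{8 a^{3}}$.

Setting $a = \frac{7}{6}$:
$$I = \frac{27 \pi}{343}.$$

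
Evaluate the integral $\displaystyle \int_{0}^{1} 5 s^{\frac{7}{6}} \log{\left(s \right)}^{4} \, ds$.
$\frac{933120}{371293}$

Start from the elementary integral
$$J(a) = \int_{0}^{1} 5 s^{a} \, ds = \frac{5}{a + 1}.$$

Differentiating under the integral sign brings down a factor of $\ln s$:
$$\frac{dJ}{da} = \int_{0}^{1} 5 s^{a} \log{\left(s \right)} \, ds = - \frac{5}{\left(a + 1\right)^{2}}.$$

Repeating $4$ times in total — each differentiation brings down another $\ln s$ — gives
$$\frac{d^{4}J}{da^{4}} = \int_{0}^{1} 5 s^{a} \log{\left(s \right)}^{4} \, ds = \frac{120}{\left(a + 1\right)^{5}},$$
and the integrand here is exactly the target integrand, so $I = \frac{120}{\left(a + 1\right)^{5}}$.

Setting $a = \frac{7}{6}$:
$$I = \frac{933120}{371293}.$$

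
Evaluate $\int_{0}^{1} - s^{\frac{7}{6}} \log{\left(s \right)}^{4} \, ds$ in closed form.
$- \frac{186624}{371293}$

Begin with the known integral
$$J(a) = \int_{0}^{1} - s^{a} \, ds = - \frac{1}{a + 1}.$$

Differentiating under the integral sign brings down a factor of $\ln s$:
$$\frac{dJ}{da} = \int_{0}^{1} - s^{a} \log{\left(s \right)} \, ds = \frac{1}{\left(a + 1\right)^{2}}.$$

Repeating $4$ times in total — each differentiation brings down another $\ln s$ — gives
$$\frac{d^{4}J}{da^{4}} = \int_{0}^{1} - s^{a} \log{\left(s \right)}^{4} \, ds = - \frac{24}{\left(a + 1\right)^{5}},$$
and the integrand here is exactly the target integrand, so $I = - \frac{24}{\left(a + 1\right)^{5}}$.

Setting $a = \frac{7}{6}$:
$$I = - \frac{186624}{371293}.$$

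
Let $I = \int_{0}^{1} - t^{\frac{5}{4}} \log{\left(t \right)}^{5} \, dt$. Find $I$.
$\frac{163840}{177147}$

Start from the elementary integral
$$J(a) = \int_{0}^{1} - t^{a} \, dt = - \frac{1}{a + 1}.$$

Differentiating under the integral sign brings down a factor of $\ln t$:
$$\frac{dJ}{da} = \int_{0}^{1} - t^{a} \log{\left(t \right)} \, dt = \frac{1}{\left(a + 1\right)^{2}}.$$

Repeating $5$ times in total — each differentiation brings down another $\ln t$ — gives
$$\frac{d^{5}J}{da^{5}} = \int_{0}^{1} - t^{a} \log{\left(t \right)}^{5} \, dt = \frac{120}{\left(a + 1\right)^{6}},$$
and the integrand here is exactly the target integrand, so $I = \frac{120}{\left(a + 1\right)^{6}}$.

Setting $a = \frac{5}{4}$:
$$I = \frac{163840}{177147}.$$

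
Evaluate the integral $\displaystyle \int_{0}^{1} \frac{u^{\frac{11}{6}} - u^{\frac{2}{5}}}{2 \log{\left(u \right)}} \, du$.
$\log{\left(\frac{\sqrt{3570}}{42} \right)}$

Introduce a parameter $a$ in the exponent: let $I(a) = \int_{0}^{1} \frac{u^{\frac{11}{6}} - u^{a}}{2 \log{\left(u \right)}} \, du$.

Since $\dfrac{\partial}{\partial a}\,u^{a} = u^{a} \ln u$, the $\ln u$ in the denominator cancels and
$$\frac{dI}{da} = \int_{0}^{1} - \frac{1}{2} u^{a} \, du = - \frac{1}{2} \left[\frac{u^{a+1}}{a+1}\right]_0^1 = - \frac{1}{2 a + 2}.$$

Integrating with respect to $a$ gives $I(a) = - \frac{\log{\left(a + 1 \right)}}{2} - \frac{\log{\left(6 \right)}}{2} + \frac{\log{\left(17 \right)}}{2} + C$.

At $a = \frac{11}{6}$ the integrand is identically $0$, so $I(\frac{11}{6}) = 0$. The closed form gives $0$, hence $C = 0$.

Setting $a = \frac{2}{5}$:
$$I = \log{\left(\frac{\sqrt{3570}}{42} \right)}.$$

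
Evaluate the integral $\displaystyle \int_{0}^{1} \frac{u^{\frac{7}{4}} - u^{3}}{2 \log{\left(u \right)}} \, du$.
$\log{\left(\frac{\sqrt{11}}{4} \right)}$

Replace the exponent $3$ by a parameter $a$: let $I(a) = \int_{0}^{1} \frac{u^{\frac{7}{4}} - u^{a}}{2 \log{\left(u \right)}} \, du$.

Since $\dfrac{\partial}{\partial a}\,u^{a} = u^{a} \ln u$, the $\ln u$ in the denominator cancels and
$$\frac{dI}{da} = \int_{0}^{1} - \frac{1}{2} u^{a} \, du = - \frac{1}{2} \left[\frac{u^{a+1}}{a+1}\right]_0^1 = - \frac{1}{2 a + 2}.$$

Integrating with respect to $a$ gives $I(a) = - \frac{\log{\left(a + 1 \right)}}{2} - \log{\left(2 \right)} + \frac{\log{\left(11 \right)}}{2} + C$.

At $a = \frac{7}{4}$ the integrand is identically $0$, so $I(\frac{7}{4}) = 0$. The closed form gives $0$, hence $C = 0$.

Setting $a = 3$:
$$I = \log{\left(\frac{\sqrt{11}}{4} \right)}.$$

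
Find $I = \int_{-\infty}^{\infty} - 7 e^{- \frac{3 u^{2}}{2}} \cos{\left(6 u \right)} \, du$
$- \frac{7 \sqrt{6} \sqrt{\pi}}{3 e^{6}}$

Let $b$ denote the cosine frequency and define $I(b) = \int_{-\infty}^{\infty} - 7 e^{- \frac{3 u^{2}}{2}} \cos{\left(b u \right)} \, du$.

Differentiating under the integral sign,
$$I'(b) = \int_{-\infty}^{\infty} 7 u e^{- \frac{3 u^{2}}{2}} \sin{\left(b u \right)} \, du.$$

Integrate $\int_{-\infty}^{\infty} u \sin(b u)\, e^{- \frac{3 u^{2}}{2}}\, du$ by parts with $w = \sin(b u)$ and $dv = u\, e^{- \frac{3 u^{2}}{2}}\, du$, giving $v = - \frac{e^{- \frac{3 u^{2}}{2}}}{3}$. The boundary term vanishes and
$$\int_{-\infty}^{\infty} u \sin(b u)\, e^{- \frac{3 u^{2}}{2}}\, du = \frac{b}{3} \int_{-\infty}^{\infty} \cos(b u)\, e^{- \frac{3 u^{2}}{2}}\, du,$$
so $I'(b) = - \frac{b}{3}\, I(b)$.

This is a separable first-order ODE; solving with the initial condition $I(0) = \int_{-\infty}^{\infty} - 7 e^{- \frac{3 u^{2}}{2}}\,du = - \frac{7 \sqrt{6} \sqrt{\pi}}{3}$ gives
$$I(b) = - \frac{7 \sqrt{6} \sqrt{\pi} e^{- \frac{b^{2}}{6}}}{3}.$$

Setting $b = 6$:
$$I = - \frac{7 \sqrt{6} \sqrt{\pi}}{3 e^{6}}.$$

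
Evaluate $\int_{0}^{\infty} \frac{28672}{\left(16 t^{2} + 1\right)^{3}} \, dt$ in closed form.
$1344 \pi$

Recall the elementary integral
$$J(a) = \int_{0}^{\infty} \frac{7}{a^{2} + t^{2}} \, dt = \frac{7 \pi}{2 a}.$$

Differentiating under the integral sign with respect to $a$,
$$\frac{dJ}{da} = \int_{0}^{\infty} - \frac{14 a}{\left(a^{2} + t^{2}\right)^{2}} \, dt = - \frac{7 \pi}{2 a^{2}},$$
so $\int_{0}^{\infty} \frac{7}{\left(a^{2} + t^{2}\right)^{2}} \, dt = \frac{7 \pi}{4 a^{3}}$.

Repeating — each differentiation of $1/(t^2+a^2)^j$ produces $-2ja/(t^2+a^2)^{j+1}$ — and dividing through by $-2ja$ at each step yields, after $2$ differentiations in total,
$$\int_{0}^{\infty} \frac{7}{\left(a^{2} + t^{2}\right)^{3}} \, dt = \frac{21 \pi}{16 a^{5}}.$$

Setting $a = \frac{1}{4}$:
$$I = 1344 \pi.$$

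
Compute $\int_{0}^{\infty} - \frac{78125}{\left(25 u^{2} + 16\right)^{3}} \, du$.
$- \frac{46875 \pi}{16384}$

Recall the elementary integral
$$J(a) = \int_{0}^{\infty} - \frac{5}{a^{2} + u^{2}} \, du = - \frac{5 \pi}{2 a}.$$

Differentiating under the integral sign with respect to $a$,
$$\frac{dJ}{da} = \int_{0}^{\infty} \frac{10 a}{\left(a^{2} + u^{2}\right)^{2}} \, du = \frac{5 \pi}{2 a^{2}},$$
so $\int_{0}^{\infty} - \frac{5}{\left(a^{2} + u^{2}\right)^{2}} \, du = - \frac{5 \pi}{4 a^{3}}$.

Repeating — each differentiation of $1/(u^2+a^2)^j$ produces $-2ja/(u^2+a^2)^{j+1}$ — and dividing through by $-2ja$ at each step yields, after $2$ differentiations in total,
$$\int_{0}^{\infty} - \frac{5}{\left(a^{2} + u^{2}\right)^{3}} \, du = - \frac{15 \pi}{16 a^{5}}.$$

Setting $a = \frac{4}{5}$:
$$I = - \frac{46875 \pi}{16384}.$$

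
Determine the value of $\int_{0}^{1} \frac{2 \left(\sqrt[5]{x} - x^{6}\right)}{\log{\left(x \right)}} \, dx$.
$- \log{\left(\frac{1225}{36} \right)}$

Consider the one-parameter family: let $I(a) = \int_{0}^{1} \frac{2 \left(\sqrt[5]{x} - x^{a}\right)}{\log{\left(x \right)}} \, dx$.

Since $\dfrac{\partial}{\partial a}\,x^{a} = x^{a} \ln x$, the $\ln x$ in the denominator cancels and
$$\frac{dI}{da} = \int_{0}^{1} -2 x^{a} \, dx = -2 \left[\frac{x^{a+1}}{a+1}\right]_0^1 = - \frac{2}{a + 1}.$$

Integrating with respect to $a$ gives $I(a) = - \log{\left(\frac{25 \left(a + 1\right)^{2}}{36} \right)} + C$.

At $a = \frac{1}{5}$ the integrand is identically $0$, so $I(\frac{1}{5}) = 0$. The closed form gives $0$, hence $C = 0$.

Setting $a = 6$:
$$I = - \log{\left(\frac{1225}{36} \right)}.$$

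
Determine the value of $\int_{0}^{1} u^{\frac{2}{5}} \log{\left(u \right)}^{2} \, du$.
$\frac{250}{343}$

Consider the simpler parametrised integral
$$J(a) = \int_{0}^{1} u^{a} \, du = \frac{1}{a + 1}.$$

Differentiating under the integral sign brings down a factor of $\ln u$:
$$\frac{dJ}{da} = \int_{0}^{1} u^{a} \log{\left(u \right)} \, du = - \frac{1}{\left(a + 1\right)^{2}}.$$

Repeating twice in total — each differentiation brings down another $\ln u$ — gives
$$\frac{d^{2}J}{da^{2}} = \int_{0}^{1} u^{a} \log{\left(u \right)}^{2} \, du = \frac{2}{\left(a + 1\right)^{3}},$$
and the integrand here is exactly the target integrand, so $I = \frac{2}{\left(a + 1\right)^{3}}$.

Setting $a = \frac{2}{5}$:
$$I = \frac{250}{343}.$$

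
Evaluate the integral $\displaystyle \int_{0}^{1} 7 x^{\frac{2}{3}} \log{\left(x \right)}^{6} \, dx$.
$\frac{2204496}{15625}$

Start from the elementary integral
$$J(a) = \int_{0}^{1} 7 x^{a} \, dx = \frac{7}{a + 1}.$$

Differentiating under the integral sign brings down a factor of $\ln x$:
$$\frac{dJ}{da} = \int_{0}^{1} 7 x^{a} \log{\left(x \right)} \, dx = - \frac{7}{\left(a + 1\right)^{2}}.$$

Repeating $6$ times in total — each differentiation brings down another $\ln x$ — gives
$$\frac{d^{6}J}{da^{6}} = \int_{0}^{1} 7 x^{a} \log{\left(x \right)}^{6} \, dx = \frac{5040}{\left(a + 1\right)^{7}},$$
and the integrand here is exactly the target integrand, so $I = \frac{5040}{\left(a + 1\right)^{7}}$.

Setting $a = \frac{2}{3}$:
$$I = \frac{2204496}{15625}.$$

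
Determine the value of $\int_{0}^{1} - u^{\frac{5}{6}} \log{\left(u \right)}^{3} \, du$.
$\frac{7776}{14641}$

Consider the simpler parametrised integral
$$J(a) = \int_{0}^{1} - u^{a} \, du = - \frac{1}{a + 1}.$$

Differentiating under the integral sign brings down a factor of $\ln u$:
$$\frac{dJ}{da} = \int_{0}^{1} - u^{a} \log{\left(u \right)} \, du = \frac{1}{\left(a + 1\right)^{2}}.$$

Repeating $3$ times in total — each differentiation brings down another $\ln u$ — gives
$$\frac{d^{3}J}{da^{3}} = \int_{0}^{1} - u^{a} \log{\left(u \right)}^{3} \, du = \frac{6}{\left(a + 1\right)^{4}},$$
and the integrand here is exactly the target integrand, so $I = \frac{6}{\left(a + 1\right)^{4}}$.

Setting $a = \frac{5}{6}$:
$$I = \frac{7776}{14641}.$$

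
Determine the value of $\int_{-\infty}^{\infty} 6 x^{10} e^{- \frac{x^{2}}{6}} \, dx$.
$1377810 \sqrt{6} \sqrt{\pi}$

Start from the elementary integral
$$J(a) = \int_{-\infty}^{\infty} 6 e^{- a x^{2}} \, dx = \frac{6 \sqrt{\pi}}{\sqrt{a}}.$$

Differentiating under the integral sign brings down a factor of $(-x^2)$:
$$\frac{dJ}{da} = \int_{-\infty}^{\infty} - 6 x^{2} e^{- a x^{2}} \, dx = - \frac{3 \sqrt{\pi}}{a^{\frac{3}{2}}}.$$

Repeating $5$ times in total — each differentiation brings down another $(-x^2)$ — gives
$$\frac{d^{5}J}{da^{5}} = \int_{-\infty}^{\infty} - 6 x^{10} e^{- a x^{2}} \, dx = - \frac{2835 \sqrt{\pi}}{16 a^{\frac{11}{2}}},$$
and the integrand here is $(-1)^{5}$ times the target integrand, so $I = (-1)^{5}\,\frac{d^{5}J}{da^{5}} = \frac{2835 \sqrt{\pi}}{16 a^{\frac{11}{2}}}$.

Setting $a = \frac{1}{6}$:
$$I = 1377810 \sqrt{6} \sqrt{\pi}.$$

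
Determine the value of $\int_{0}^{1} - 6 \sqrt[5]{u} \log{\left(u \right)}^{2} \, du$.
$- \frac{125}{18}$

Begin with the known integral
$$J(a) = \int_{0}^{1} - 6 u^{a} \, du = - \frac{6}{a + 1}.$$

Differentiating under the integral sign brings down a factor of $\ln u$:
$$\frac{dJ}{da} = \int_{0}^{1} - 6 u^{a} \log{\left(u \right)} \, du = \frac{6}{\left(a + 1\right)^{2}}.$$

Repeating twice in total — each differentiation brings down another $\ln u$ — gives
$$\frac{d^{2}J}{da^{2}} = \int_{0}^{1} - 6 u^{a} \log{\left(u \right)}^{2} \, du = - \frac{12}{\left(a + 1\right)^{3}},$$
and the integrand here is exactly the target integrand, so $I = - \frac{12}{\left(a + 1\right)^{3}}$.

Setting $a = \frac{1}{5}$:
$$I = - \frac{125}{18}.$$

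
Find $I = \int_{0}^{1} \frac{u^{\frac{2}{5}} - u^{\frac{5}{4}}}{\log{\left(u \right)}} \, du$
$\log{\left(\frac{28}{45} \right)}$

Introduce a parameter $a$ in the exponent: let $I(a) = \int_{0}^{1} \frac{- u^{\frac{5}{4}} + u^{a}}{\log{\left(u \right)}} \, du$.

Since $\dfrac{\partial}{\partial a}\,u^{a} = u^{a} \ln u$, the $\ln u$ in the denominator cancels and
$$\frac{dI}{da} = \int_{0}^{1} u^{a} \, du = \left[\frac{u^{a+1}}{a+1}\right]_0^1 = \frac{1}{a + 1}.$$

Integrating with respect to $a$ gives $I(a) = \log{\left(\frac{4 a}{9} + \frac{4}{9} \right)} + C$.

At $a = \frac{5}{4}$ the integrand is identically $0$, so $I(\frac{5}{4}) = 0$. The closed form gives $0$, hence $C = 0$.

Setting $a = \frac{2}{5}$:
$$I = \log{\left(\frac{28}{45} \right)}.$$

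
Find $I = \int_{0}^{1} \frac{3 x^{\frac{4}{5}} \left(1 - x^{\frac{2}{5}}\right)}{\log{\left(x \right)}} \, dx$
$\log{\left(\frac{729}{1331} \right)}$

Replace the exponent $\frac{4}{5}$ by a parameter $a$: let $I(a) = \int_{0}^{1} \frac{3 \left(- x^{\frac{6}{5}} + x^{a}\right)}{\log{\left(x \right)}} \, dx$.

Since $\dfrac{\partial}{\partial a}\,x^{a} = x^{a} \ln x$, the $\ln x$ in the denominator cancels and
$$\frac{dI}{da} = \int_{0}^{1} 3 x^{a} \, dx = 3 \left[\frac{x^{a+1}}{a+1}\right]_0^1 = \frac{3}{a + 1}.$$

Integrating with respect to $a$ gives $I(a) = \log{\left(\frac{125 \left(a + 1\right)^{3}}{1331} \right)} + C$.

At $a = \frac{6}{5}$ the integrand is identically $0$, so $I(\frac{6}{5}) = 0$. The closed form gives $0$, hence $C = 0$.

Setting $a = \frac{4}{5}$:
$$I = \log{\left(\frac{729}{1331} \right)}.$$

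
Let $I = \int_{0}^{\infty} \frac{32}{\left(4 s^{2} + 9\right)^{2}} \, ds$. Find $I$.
$\frac{4 \pi}{27}$

Start from the standard arctangent integral
$$J(a) = \int_{0}^{\infty} \frac{2}{a^{2} + s^{2}} \, ds = \frac{\pi}{a}.$$

Differentiating under the integral sign with respect to $a$,
$$\frac{dJ}{da} = \int_{0}^{\infty} - \frac{4 a}{\left(a^{2} + s^{2}\right)^{2}} \, ds = - \frac{\pi}{a^{2}},$$
so $\int_{0}^{\infty} \frac{2}{\left(a^{2} + s^{2}\right)^{2}} \, ds = \frac{\pi}{2 a^{3}}$.

Setting $a = \frac{3}{2}$:
$$I = \frac{4 \pi}{27}.$$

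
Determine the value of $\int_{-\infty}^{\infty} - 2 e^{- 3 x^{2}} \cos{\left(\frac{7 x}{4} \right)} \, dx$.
$- \frac{2 \sqrt{3} \sqrt{\pi}}{3 e^{\frac{49}{192}}}$

Define $I(b) = \int_{-\infty}^{\infty} - 2 e^{- 3 x^{2}} \cos{\left(b x \right)} \, dx$.

Differentiating under the integral sign,
$$I'(b) = \int_{-\infty}^{\infty} 2 x e^{- 3 x^{2}} \sin{\left(b x \right)} \, dx.$$

Integrate $\int_{-\infty}^{\infty} x \sin(b x)\, e^{- 3 x^{2}}\, dx$ by parts with $u = \sin(b x)$ and $dv = x\, e^{- 3 x^{2}}\, dx$, giving $v = - \frac{e^{- 3 x^{2}}}{6}$. The boundary term vanishes and
$$\int_{-\infty}^{\infty} x \sin(b x)\, e^{- 3 x^{2}}\, dx = \frac{b}{6} \int_{-\infty}^{\infty} \cos(b x)\, e^{- 3 x^{2}}\, dx,$$
so $I'(b) = - \frac{b}{6}\, I(b)$.

This is a separable first-order ODE; solving with the initial condition $I(0) = \int_{-\infty}^{\infty} - 2 e^{- 3 x^{2}}\,dx = - \frac{2 \sqrt{3} \sqrt{\pi}}{3}$ gives
$$I(b) = - \frac{2 \sqrt{3} \sqrt{\pi} e^{- \frac{b^{2}}{12}}}{3}.$$

Setting $b = \frac{7}{4}$:
$$I = - \frac{2 \sqrt{3} \sqrt{\pi}}{3 e^{\frac{49}{192}}}.$$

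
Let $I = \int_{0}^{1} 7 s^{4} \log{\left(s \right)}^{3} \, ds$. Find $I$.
$- \frac{42}{625}$

Start from the elementary integral
$$J(a) = \int_{0}^{1} 7 s^{a} \, ds = \frac{7}{a + 1}.$$

Differentiating under the integral sign brings down a factor of $\ln s$:
$$\frac{dJ}{da} = \int_{0}^{1} 7 s^{a} \log{\left(s \right)} \, ds = - \frac{7}{\left(a + 1\right)^{2}}.$$

Repeating $3$ times in total — each differentiation brings down another $\ln s$ — gives
$$\frac{d^{3}J}{da^{3}} = \int_{0}^{1} 7 s^{a} \log{\left(s \right)}^{3} \, ds = - \frac{42}{\left(a + 1\right)^{4}},$$
and the integrand here is exactly the target integrand, so $I = - \frac{42}{\left(a + 1\right)^{4}}$.

Setting $a = 4$:
$$I = - \frac{42}{625}.$$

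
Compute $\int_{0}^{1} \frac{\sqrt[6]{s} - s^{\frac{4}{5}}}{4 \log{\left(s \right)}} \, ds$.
$\log{\left(\frac{\sqrt[4]{840}}{6} \right)}$

Consider the one-parameter family: let $I(a) = \int_{0}^{1} \frac{- s^{\frac{4}{5}} + s^{a}}{4 \log{\left(s \right)}} \, ds$.

Since $\dfrac{\partial}{\partial a}\,s^{a} = s^{a} \ln s$, the $\ln s$ in the denominator cancels and
$$\frac{dI}{da} = \int_{0}^{1} \frac{1}{4} s^{a} \, ds = \frac{1}{4} \left[\frac{s^{a+1}}{a+1}\right]_0^1 = \frac{1}{4 \left(a + 1\right)}.$$

Integrating with respect to $a$ gives $I(a) = \frac{\log{\left(a + 1 \right)}}{4} - \frac{\log{\left(3 \right)}}{2} + \frac{\log{\left(5 \right)}}{4} + C$.

At $a = \frac{4}{5}$ the integrand is identically $0$, so $I(\frac{4}{5}) = 0$. The closed form gives $0$, hence $C = 0$.

Setting $a = \frac{1}{6}$:
$$I = \log{\left(\frac{\sqrt[4]{840}}{6} \right)}.$$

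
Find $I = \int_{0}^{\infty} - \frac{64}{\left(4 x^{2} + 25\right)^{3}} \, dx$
$- \frac{6 \pi}{3125}$

Begin with the known result
$$J(a) = \int_{0}^{\infty} - \frac{1}{a^{2} + x^{2}} \, dx = - \frac{\pi}{2 a}.$$

Differentiating under the integral sign with respect to $a$,
$$\frac{dJ}{da} = \int_{0}^{\infty} \frac{2 a}{\left(a^{2} + x^{2}\right)^{2}} \, dx = \frac{\pi}{2 a^{2}},$$
so $\int_{0}^{\infty} - \frac{1}{\left(a^{2} + x^{2}\right)^{2}} \, dx = - \frac{\pi}{4 a^{3}}$.

Repeating — each differentiation of $1/(x^2+a^2)^j$ produces $-2ja/(x^2+a^2)^{j+1}$ — and dividing through by $-2ja$ at each step yields, after $2$ differentiations in total,
$$\int_{0}^{\infty} - \frac{1}{\left(a^{2} + x^{2}\right)^{3}} \, dx = - \frac{3 \pi}{16 a^{5}}.$$

Setting $a = \frac{5}{2}$:
$$I = - \frac{6 \pi}{3125}.$$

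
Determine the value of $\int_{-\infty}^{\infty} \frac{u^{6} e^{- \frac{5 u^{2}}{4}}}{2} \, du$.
$\frac{24 \sqrt{5} \sqrt{\pi}}{125}$

Begin with the known integral
$$J(a) = \int_{-\infty}^{\infty} \frac{e^{- a u^{2}}}{2} \, du = \frac{\sqrt{\pi}}{2 \sqrt{a}}.$$

Differentiating under the integral sign brings down a factor of $(-u^2)$:
$$\frac{dJ}{da} = \int_{-\infty}^{\infty} - \frac{u^{2} e^{- a u^{2}}}{2} \, du = - \frac{\sqrt{\pi}}{4 a^{\frac{3}{2}}}.$$

Repeating $3$ times in total — each differentiation brings down another $(-u^2)$ — gives
$$\frac{d^{3}J}{da^{3}} = \int_{-\infty}^{\infty} - \frac{u^{6} e^{- a u^{2}}}{2} \, du = - \frac{15 \sqrt{\pi}}{16 a^{\frac{7}{2}}},$$
and the integrand here is $(-1)^{3}$ times the target integrand, so $I = (-1)^{3}\,\frac{d^{3}J}{da^{3}} = \frac{15 \sqrt{\pi}}{16 a^{\frac{7}{2}}}$.

Setting $a = \frac{5}{4}$:
$$I = \frac{24 \sqrt{5} \sqrt{\pi}}{125}.$$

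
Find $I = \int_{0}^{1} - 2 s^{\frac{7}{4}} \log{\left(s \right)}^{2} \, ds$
$- \frac{256}{1331}$

Start from the elementary integral
$$J(a) = \int_{0}^{1} - 2 s^{a} \, ds = - \frac{2}{a + 1}.$$

Differentiating under the integral sign brings down a factor of $\ln s$:
$$\frac{dJ}{da} = \int_{0}^{1} - 2 s^{a} \log{\left(s \right)} \, ds = \frac{2}{\left(a + 1\right)^{2}}.$$

Repeating twice in total — each differentiation brings down another $\ln s$ — gives
$$\frac{d^{2}J}{da^{2}} = \int_{0}^{1} - 2 s^{a} \log{\left(s \right)}^{2} \, ds = - \frac{4}{\left(a + 1\right)^{3}},$$
and the integrand here is exactly the target integrand, so $I = - \frac{4}{\left(a + 1\right)^{3}}$.

Setting $a = \frac{7}{4}$:
$$I = - \frac{256}{1331}.$$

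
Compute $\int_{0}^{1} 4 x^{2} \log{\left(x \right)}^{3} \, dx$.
$- \frac{8}{27}$

Begin with the known integral
$$J(a) = \int_{0}^{1} 4 x^{a} \, dx = \frac{4}{a + 1}.$$

Differentiating under the integral sign brings down a factor of $\ln x$:
$$\frac{dJ}{da} = \int_{0}^{1} 4 x^{a} \log{\left(x \right)} \, dx = - \frac{4}{\left(a + 1\right)^{2}}.$$

Repeating $3$ times in total — each differentiation brings down another $\ln x$ — gives
$$\frac{d^{3}J}{da^{3}} = \int_{0}^{1} 4 x^{a} \log{\left(x \right)}^{3} \, dx = - \frac{24}{\left(a + 1\right)^{4}},$$
and the integrand here is exactly the target integrand, so $I = - \frac{24}{\left(a + 1\right)^{4}}$.

Setting $a = 2$:
$$I = - \frac{8}{27}.$$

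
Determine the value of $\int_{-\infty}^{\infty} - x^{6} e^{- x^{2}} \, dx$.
$- \frac{15 \sqrt{\pi}}{8}$

Begin with the known integral
$$J(a) = \int_{-\infty}^{\infty} - e^{- a x^{2}} \, dx = - \frac{\sqrt{\pi}}{\sqrt{a}}.$$

Differentiating under the integral sign brings down a factor of $(-x^2)$:
$$\frac{dJ}{da} = \int_{-\infty}^{\infty} x^{2} e^{- a x^{2}} \, dx = \frac{\sqrt{\pi}}{2 a^{\frac{3}{2}}}.$$

Repeating $3$ times in total — each differentiation brings down another $(-x^2)$ — gives
$$\frac{d^{3}J}{da^{3}} = \int_{-\infty}^{\infty} x^{6} e^{- a x^{2}} \, dx = \frac{15 \sqrt{\pi}}{8 a^{\frac{7}{2}}},$$
and the integrand here is $(-1)^{3}$ times the target integrand, so $I = (-1)^{3}\,\frac{d^{3}J}{da^{3}} = - \frac{15 \sqrt{\pi}}{8 a^{\frac{7}{2}}}$.

Setting $a = 1$:
$$I = - \frac{15 \sqrt{\pi}}{8}.$$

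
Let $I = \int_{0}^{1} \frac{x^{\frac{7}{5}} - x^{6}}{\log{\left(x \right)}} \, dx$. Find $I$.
$- \log{\left(35 \right)} + \log{\left(12 \right)}$

Replace the exponent $6$ by a parameter $a$: let $I(a) = \int_{0}^{1} \frac{x^{\frac{7}{5}} - x^{a}}{\log{\left(x \right)}} \, dx$.

Since $\dfrac{\partial}{\partial a}\,x^{a} = x^{a} \ln x$, the $\ln x$ in the denominator cancels and
$$\frac{dI}{da} = \int_{0}^{1} -1 x^{a} \, dx = -1 \left[\frac{x^{a+1}}{a+1}\right]_0^1 = - \frac{1}{a + 1}.$$

Integrating with respect to $a$ gives $I(a) = - \log{\left(\frac{5 a}{12} + \frac{5}{12} \right)} + C$.

At $a = \frac{7}{5}$ the integrand is identically $0$, so $I(\frac{7}{5}) = 0$. The closed form gives $0$, hence $C = 0$.

Setting $a = 6$:
$$I = - \log{\left(35 \right)} + \log{\left(12 \right)}.$$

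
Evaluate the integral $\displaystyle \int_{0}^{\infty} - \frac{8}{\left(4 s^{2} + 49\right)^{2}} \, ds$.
$- \frac{\pi}{343}$

Begin with the known result
$$J(a) = \int_{0}^{\infty} - \frac{1}{2 \left(a^{2} + s^{2}\right)} \, ds = - \frac{\pi}{4 a}.$$

Differentiating under the integral sign with respect to $a$,
$$\frac{dJ}{da} = \int_{0}^{\infty} \frac{a}{\left(a^{2} + s^{2}\right)^{2}} \, ds = \frac{\pi}{4 a^{2}},$$
so $\int_{0}^{\infty} - \frac{1}{2 \left(a^{2} + s^{2}\right)^{2}} \, ds = - \frac{\pi}{8 a^{3}}$.

Setting $a = \frac{7}{2}$:
$$I = - \frac{\pi}{343}.$$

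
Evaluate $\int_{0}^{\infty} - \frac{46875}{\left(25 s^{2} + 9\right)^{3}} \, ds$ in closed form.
$- \frac{3125 \pi}{432}$

Begin with the known result
$$J(a) = \int_{0}^{\infty} - \frac{3}{a^{2} + s^{2}} \, ds = - \frac{3 \pi}{2 a}.$$

Differentiating under the integral sign with respect to $a$,
$$\frac{dJ}{da} = \int_{0}^{\infty} \frac{6 a}{\left(a^{2} + s^{2}\right)^{2}} \, ds = \frac{3 \pi}{2 a^{2}},$$
so $\int_{0}^{\infty} - \frac{3}{\left(a^{2} + s^{2}\right)^{2}} \, ds = - \frac{3 \pi}{4 a^{3}}$.

Repeating — each differentiation of $1/(s^2+a^2)^j$ produces $-2ja/(s^2+a^2)^{j+1}$ — and dividing through by $-2ja$ at each step yields, after $2$ differentiations in total,
$$\int_{0}^{\infty} - \frac{3}{\left(a^{2} + s^{2}\right)^{3}} \, ds = - \frac{9 \pi}{16 a^{5}}.$$

Setting $a = \frac{3}{5}$:
$$I = - \frac{3125 \pi}{432}.$$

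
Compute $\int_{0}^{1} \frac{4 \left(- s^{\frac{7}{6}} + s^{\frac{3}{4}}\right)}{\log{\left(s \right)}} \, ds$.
$\log{\left(\frac{194481}{456976} \right)}$

Replace the exponent $\frac{3}{4}$ by a parameter $a$: let $I(a) = \int_{0}^{1} \frac{4 \left(- s^{\frac{7}{6}} + s^{a}\right)}{\log{\left(s \right)}} \, ds$.

Since $\dfrac{\partial}{\partial a}\,s^{a} = s^{a} \ln s$, the $\ln s$ in the denominator cancels and
$$\frac{dI}{da} = \int_{0}^{1} 4 s^{a} \, ds = 4 \left[\frac{s^{a+1}}{a+1}\right]_0^1 = \frac{4}{a + 1}.$$

Integrating with respect to $a$ gives $I(a) = \log{\left(\frac{1296 \left(a + 1\right)^{4}}{28561} \right)} + C$.

At $a = \frac{7}{6}$ the integrand is identically $0$, so $I(\frac{7}{6}) = 0$. The closed form gives $0$, hence $C = 0$.

Setting $a = \frac{3}{4}$:
$$I = \log{\left(\frac{194481}{456976} \right)}.$$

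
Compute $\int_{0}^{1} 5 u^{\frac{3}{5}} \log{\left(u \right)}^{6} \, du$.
$\frac{17578125}{131072}$

Begin with the known integral
$$J(a) = \int_{0}^{1} 5 u^{a} \, du = \frac{5}{a + 1}.$$

Differentiating under the integral sign brings down a factor of $\ln u$:
$$\frac{dJ}{da} = \int_{0}^{1} 5 u^{a} \log{\left(u \right)} \, du = - \frac{5}{\left(a + 1\right)^{2}}.$$

Repeating $6$ times in total — each differentiation brings down another $\ln u$ — gives
$$\frac{d^{6}J}{da^{6}} = \int_{0}^{1} 5 u^{a} \log{\left(u \right)}^{6} \, du = \frac{3600}{\left(a + 1\right)^{7}},$$
and the integrand here is exactly the target integrand, so $I = \frac{3600}{\left(a + 1\right)^{7}}$.

Setting $a = \frac{3}{5}$:
$$I = \frac{17578125}{131072}.$$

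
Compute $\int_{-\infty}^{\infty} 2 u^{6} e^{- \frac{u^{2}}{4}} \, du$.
$480 \sqrt{\pi}$

Start from the elementary integral
$$J(a) = \int_{-\infty}^{\infty} 2 e^{- a u^{2}} \, du = \frac{2 \sqrt{\pi}}{\sqrt{a}}.$$

Differentiating under the integral sign brings down a factor of $(-u^2)$:
$$\frac{dJ}{da} = \int_{-\infty}^{\infty} - 2 u^{2} e^{- a u^{2}} \, du = - \frac{\sqrt{\pi}}{a^{\frac{3}{2}}}.$$

Repeating $3$ times in total — each differentiation brings down another $(-u^2)$ — gives
$$\frac{d^{3}J}{da^{3}} = \int_{-\infty}^{\infty} - 2 u^{6} e^{- a u^{2}} \, du = - \frac{15 \sqrt{\pi}}{4 a^{\frac{7}{2}}},$$
and the integrand here is $(-1)^{3}$ times the target integrand, so $I = (-1)^{3}\,\frac{d^{3}J}{da^{3}} = \frac{15 \sqrt{\pi}}{4 a^{\frac{7}{2}}}$.

Setting $a = \frac{1}{4}$:
$$I = 480 \sqrt{\pi}.$$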